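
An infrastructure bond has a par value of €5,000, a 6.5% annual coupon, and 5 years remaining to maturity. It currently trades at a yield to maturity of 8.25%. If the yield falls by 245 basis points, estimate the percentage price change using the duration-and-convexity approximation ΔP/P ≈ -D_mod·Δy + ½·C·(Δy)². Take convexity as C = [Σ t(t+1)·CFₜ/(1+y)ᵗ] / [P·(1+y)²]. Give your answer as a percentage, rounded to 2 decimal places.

With y = 0.0825:
  t   CF        PV=CF/(1+0.0825)^t    t·PV        t(t+1)·PV
  1       325.00       300.2309       300.2309         600.4619
  2       325.00       277.3496       554.6992       1,664.0976
  3       325.00       256.2121       768.6363       3,074.5453
  4       325.00       236.6855       946.7422       4,733.7110
  5     5,325.00     3,582.4496    17,912.2479     107,473.4875
  Σ                  4,652.9278    20,482.5566     117,546.3032
P = 4,652.9278; D_Mac = 4.40208 yrs; D_mod = 4.06659 yrs; C = 21.55891.
Duration effect: -4.06659 × (-0.0245) = +0.099631
Convexity effect: 0.5 × 21.55891 × (-0.0245)² = +0.0064704
ΔP/P ≈ +0.099631 + 0.0064704 = +0.106102 = +10.6102%.

+10.61%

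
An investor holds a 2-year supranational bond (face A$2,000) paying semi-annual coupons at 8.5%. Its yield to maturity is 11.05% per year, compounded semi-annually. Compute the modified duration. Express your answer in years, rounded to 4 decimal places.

1.7796 years

Periodic yield y = 0.05525. First find Macaulay duration:
  t   CF        PV=CF/(1+0.05525)^t    t·PV
  1        85.00        80.5496        80.5496
  2        85.00        76.3323       152.6645
  3        85.00        72.3357       217.0072
  4     2,085.00     1,681.4525     6,725.8102
  Σ                  1,910.6702     7,176.0316
P = 1,910.6702; Macaulay duration = 7,176.0316 / 1,910.6702 = 3.75577 half-year periods = 1.87788 years.
Modified duration = D_Mac / (1 + y) = 1.87788 / 1.05525 = 1.77956 years.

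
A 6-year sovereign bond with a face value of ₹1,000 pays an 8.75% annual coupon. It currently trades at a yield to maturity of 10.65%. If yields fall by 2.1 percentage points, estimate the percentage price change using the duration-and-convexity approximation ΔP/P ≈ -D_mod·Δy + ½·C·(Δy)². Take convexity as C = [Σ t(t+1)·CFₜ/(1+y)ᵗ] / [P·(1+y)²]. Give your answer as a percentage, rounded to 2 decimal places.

With y = 0.1065:
  t   CF        PV=CF/(1+0.1065)^t    t·PV        t(t+1)·PV
  1        87.50        79.0782        79.0782         158.1563
  2        87.50        71.4669       142.9339         428.8017
  3        87.50        64.5883       193.7649         775.0595
  4        87.50        58.3717       233.4868       1,167.4341
  5        87.50        52.7535       263.7673       1,582.6038
  6     1,087.50       592.5442     3,555.2652      24,886.8567
  Σ                    918.8028     4,468.2963      28,998.9121
P = 918.8028; D_Mac = 4.86317 yrs; D_mod = 4.39509 yrs; C = 25.77844.
Duration effect: -4.39509 × (-0.021) = +0.092297
Convexity effect: 0.5 × 25.77844 × (-0.021)² = +0.0056841
ΔP/P ≈ +0.092297 + 0.0056841 = +0.097981 = +9.7981%.

+9.80%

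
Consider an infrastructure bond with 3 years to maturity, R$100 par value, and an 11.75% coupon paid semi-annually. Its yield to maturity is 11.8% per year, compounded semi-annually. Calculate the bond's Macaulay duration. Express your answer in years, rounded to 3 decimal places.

2.613 years

Periodic yield y = 0.059. Discount each cash flow and weight by its period:
  t   CF        PV=CF/(1+0.059)^t    t·PV
  1        5.875         5.5477         5.5477
  2        5.875         5.2386        10.4772
  3        5.875         4.9468        14.8403
  4        5.875         4.6712        18.6846
  5        5.875         4.4109        22.0545
  6      105.875        75.0616       450.3694
  Σ                     99.8767       521.9737
Price P = Σ PV = 99.8767.
Macaulay duration = Σ(t·PV) / P = 521.9737 / 99.8767 = 5.22618 half-year periods.
In years: 5.22618 / 2 = 2.61309 years.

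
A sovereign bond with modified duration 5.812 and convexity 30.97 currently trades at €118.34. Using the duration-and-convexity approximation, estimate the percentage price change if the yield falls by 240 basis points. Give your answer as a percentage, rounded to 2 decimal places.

Duration effect: -D_mod·Δy = -5.812 × (-0.024) = +0.139488
Convexity effect: ½·C·(Δy)² = 0.5 × 30.97 × (-0.024)² = +0.00891936
ΔP/P ≈ +0.139488 + 0.00891936 = +0.14840736
= +14.840736%.

+14.84%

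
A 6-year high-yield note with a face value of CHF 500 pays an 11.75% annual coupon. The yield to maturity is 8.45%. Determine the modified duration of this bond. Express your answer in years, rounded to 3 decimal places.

Periodic yield y = 0.0845. First find Macaulay duration:
  t   CF        PV=CF/(1+0.0845)^t    t·PV
  1        58.75        54.1724        54.1724
  2        58.75        49.9515        99.9031
  3        58.75        46.0595       138.1785
  4        58.75        42.4707       169.8829
  5        58.75        39.1616       195.8078
  6       558.75       343.4316     2,060.5893
  Σ                    575.2473     2,718.5341
P = 575.2473; Macaulay duration = 2,718.5341 / 575.2473 = 4.72585 years.
Modified duration = D_Mac / (1 + y) = 4.72585 / 1.0845 = 4.35763 years.

4.358 years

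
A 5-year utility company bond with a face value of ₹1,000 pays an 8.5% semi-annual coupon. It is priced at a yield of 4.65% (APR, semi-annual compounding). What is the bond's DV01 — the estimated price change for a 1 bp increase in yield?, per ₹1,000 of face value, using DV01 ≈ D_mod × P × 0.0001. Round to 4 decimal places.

Periodic yield y = 0.02325.
  t   CF        PV=CF/(1+0.02325)^t    t·PV
  1        42.50        41.5343        41.5343
  2        42.50        40.5906        81.1812
  3        42.50        39.6683       119.0049
  4        42.50        38.7670       155.0679
  5        42.50        37.8861       189.4306
  6        42.50        37.0253       222.1517
  7        42.50        36.1840       253.2880
  8        42.50        35.3618       282.8948
  9        42.50        34.5584       311.0253
  10    1,042.50       828.4352     8,284.3517
  Σ                  1,170.0110     9,939.9305
P = 1,170.0110; D_Mac = 8.49559 half-year periods = 4.24779 yrs; D_mod = 4.15128 yrs.
DV01 ≈ 4.15128 × 1,170.0110 × 0.0001 = 0.485704.

₹0.4857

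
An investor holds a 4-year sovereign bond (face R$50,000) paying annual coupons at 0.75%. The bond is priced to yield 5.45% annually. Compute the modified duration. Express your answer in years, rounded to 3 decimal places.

3.746 years

Periodic yield y = 0.0545. First find Macaulay duration:
  t   CF        PV=CF/(1+0.0545)^t    t·PV
  1       375.00       355.6188       355.6188
  2       375.00       337.2392       674.4785
  3       375.00       319.8096       959.4288
  4    50,375.00    40,740.7222   162,962.8886
  Σ                 41,753.3898   164,952.4147
P = 41,753.3898; Macaulay duration = 164,952.4147 / 41,753.3898 = 3.95064 years.
Modified duration = D_Mac / (1 + y) = 3.95064 / 1.0545 = 3.74645 years.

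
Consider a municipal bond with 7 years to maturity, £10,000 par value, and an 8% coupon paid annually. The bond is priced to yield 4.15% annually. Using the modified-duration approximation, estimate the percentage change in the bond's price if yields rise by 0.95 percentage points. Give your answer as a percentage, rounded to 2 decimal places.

Periodic yield y = 0.0415. Modified duration first:
  t   CF        PV=CF/(1+0.0415)^t    t·PV
  1       800.00       768.1229       768.1229
  2       800.00       737.5160     1,475.0320
  3       800.00       708.1286     2,124.3859
  4       800.00       679.9123     2,719.6491
  5       800.00       652.8202     3,264.1012
  6       800.00       626.8077     3,760.8464
  7    10,800.00     8,124.7281    56,873.0966
  Σ                 12,298.0359    70,985.2342
P = 12,298.0359; D_Mac = 5.77208 yrs; D_mod = 5.77208/(1+0.0415) = 5.54208 yrs.
ΔP/P ≈ -D_mod · Δy = -5.54208 × (+0.0095) = -0.052650 = -5.2650%.

-5.26%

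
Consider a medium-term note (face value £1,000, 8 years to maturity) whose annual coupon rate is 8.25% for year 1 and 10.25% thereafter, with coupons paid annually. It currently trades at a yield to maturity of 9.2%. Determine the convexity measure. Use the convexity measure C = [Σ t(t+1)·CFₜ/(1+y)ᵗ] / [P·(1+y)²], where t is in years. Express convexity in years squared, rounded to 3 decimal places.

With y = 0.092:
  t   CF        PV=CF/(1+0.092)^t    t·PV        t(t+1)·PV
  1        82.50        75.5495        75.5495         151.0989
  2       102.50        85.9565       171.9129         515.7388
  3       102.50        78.7147       236.1442         944.5766
  4       102.50        72.0831       288.3323       1,441.6615
  5       102.50        66.0101       330.0507       1,980.3043
  6       102.50        60.4488       362.6931       2,538.8517
  7       102.50        55.3561       387.4926       3,099.9410
  8     1,102.50       545.2523     4,362.0182      39,258.1642
  Σ                  1,039.3711     6,214.1935      49,930.3370
P = 1,039.3711.
Convexity = Σ t(t+1)·PV / [P·(1+y)²] = 49,930.3370 / (1,039.3711 × 1.192464) = 40.28548.

40.285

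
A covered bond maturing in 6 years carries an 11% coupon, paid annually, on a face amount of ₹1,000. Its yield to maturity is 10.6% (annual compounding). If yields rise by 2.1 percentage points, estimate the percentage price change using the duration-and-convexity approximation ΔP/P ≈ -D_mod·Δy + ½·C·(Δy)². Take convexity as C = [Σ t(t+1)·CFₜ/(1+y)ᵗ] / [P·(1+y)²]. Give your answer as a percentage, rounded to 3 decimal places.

-8.396%

With y = 0.106:
  t   CF        PV=CF/(1+0.106)^t    t·PV        t(t+1)·PV
  1       110.00        99.4575        99.4575         198.9150
  2       110.00        89.9254       179.8508         539.5525
  3       110.00        81.3069       243.9206         975.6826
  4       110.00        73.5144       294.0574       1,470.2872
  5       110.00        66.4687       332.3434       1,994.0604
  6     1,110.00       606.4461     3,638.6767      25,470.7368
  Σ                  1,017.1189     4,788.3065      30,649.2344
P = 1,017.1189; D_Mac = 4.70772 yrs; D_mod = 4.25652 yrs; C = 24.63415.
Duration effect: -4.25652 × (+0.021) = -0.089387
Convexity effect: 0.5 × 24.63415 × (0.021)² = +0.0054318
ΔP/P ≈ -0.089387 + 0.0054318 = -0.083955 = -8.3955%.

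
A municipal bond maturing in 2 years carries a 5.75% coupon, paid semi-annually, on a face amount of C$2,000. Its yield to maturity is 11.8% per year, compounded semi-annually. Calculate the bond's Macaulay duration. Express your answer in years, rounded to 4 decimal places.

1.9123 years

Periodic yield y = 0.059. Discount each cash flow and weight by its period:
  t   CF        PV=CF/(1+0.059)^t    t·PV
  1        57.50        54.2965        54.2965
  2        57.50        51.2715       102.5430
  3        57.50        48.4150       145.2450
  4     2,057.50     1,635.8972     6,543.5887
  Σ                  1,789.8802     6,845.6732
Price P = Σ PV = 1,789.8802.
Macaulay duration = Σ(t·PV) / P = 6,845.6732 / 1,789.8802 = 3.82465 half-year periods.
In years: 3.82465 / 2 = 1.91233 years.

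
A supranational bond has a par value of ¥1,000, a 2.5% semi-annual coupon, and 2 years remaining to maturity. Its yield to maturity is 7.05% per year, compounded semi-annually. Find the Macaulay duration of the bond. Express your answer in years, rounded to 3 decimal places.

Periodic yield y = 0.03525. Discount each cash flow and weight by its period:
  t   CF        PV=CF/(1+0.03525)^t    t·PV
  1        12.50        12.0744        12.0744
  2        12.50        11.6632        23.3265
  3        12.50        11.2661        33.7984
  4     1,012.50       881.4833     3,525.9331
  Σ                    916.4870     3,595.1323
Price P = Σ PV = 916.4870.
Macaulay duration = Σ(t·PV) / P = 3,595.1323 / 916.4870 = 3.92273 half-year periods.
In years: 3.92273 / 2 = 1.96137 years.

1.961 years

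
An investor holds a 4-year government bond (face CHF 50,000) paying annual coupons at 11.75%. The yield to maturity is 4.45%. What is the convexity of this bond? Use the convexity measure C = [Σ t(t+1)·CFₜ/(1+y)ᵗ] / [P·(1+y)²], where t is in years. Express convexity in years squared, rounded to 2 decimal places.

15.17

With y = 0.0445:
  t   CF        PV=CF/(1+0.0445)^t    t·PV        t(t+1)·PV
  1     5,875.00     5,624.7008     5,624.7008      11,249.4016
  2     5,875.00     5,385.0654    10,770.1308      32,310.3924
  3     5,875.00     5,155.6394    15,466.9183      61,867.6734
  4    55,875.00    46,944.3963   187,777.5854     938,887.9269
  Σ                 63,109.8020   219,639.3353   1,044,315.3943
P = 63,109.8020.
Convexity = Σ t(t+1)·PV / [P·(1+y)²] = 1,044,315.3943 / (63,109.8020 × 1.090980) = 15.16764.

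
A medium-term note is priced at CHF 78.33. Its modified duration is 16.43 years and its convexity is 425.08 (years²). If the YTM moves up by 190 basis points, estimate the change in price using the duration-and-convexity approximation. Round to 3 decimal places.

-CHF 18.442

Duration effect: -D_mod·Δy = -16.43 × (+0.019) = -0.312170
Convexity effect: ½·C·(Δy)² = 0.5 × 425.08 × (0.019)² = +0.07672694
ΔP/P ≈ -0.312170 + 0.07672694 = -0.23544306
ΔP ≈ 78.33 × (-0.23544306) = -18.4422548898.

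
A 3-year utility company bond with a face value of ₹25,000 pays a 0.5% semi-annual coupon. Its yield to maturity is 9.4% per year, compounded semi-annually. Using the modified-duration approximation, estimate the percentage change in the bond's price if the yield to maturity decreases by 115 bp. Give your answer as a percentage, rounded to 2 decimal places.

Periodic yield y = 0.047. Modified duration first:
  t   CF        PV=CF/(1+0.047)^t    t·PV
  1        62.50        59.6944        59.6944
  2        62.50        57.0147       114.0294
  3        62.50        54.4553       163.3658
  4        62.50        52.0108       208.0431
  5        62.50        49.6760       248.3800
  6    25,062.50    19,025.8601   114,155.1608
  Σ                 19,298.7112   114,948.6735
P = 19,298.7112; D_Mac = 5.95629 half-year periods = 2.97814 yrs; D_mod = 2.97814/(1+0.047) = 2.84445 yrs.
ΔP/P ≈ -D_mod · Δy = -2.84445 × (-0.0115) = +0.032711 = +3.2711%.

+3.27%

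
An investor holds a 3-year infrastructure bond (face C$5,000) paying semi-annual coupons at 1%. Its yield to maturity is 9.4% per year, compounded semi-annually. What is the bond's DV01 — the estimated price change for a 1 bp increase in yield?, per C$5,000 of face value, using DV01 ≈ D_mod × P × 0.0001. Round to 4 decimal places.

Periodic yield y = 0.047.
  t   CF        PV=CF/(1+0.047)^t    t·PV
  1        25.00        23.8777        23.8777
  2        25.00        22.8059        45.6117
  3        25.00        21.7821        65.3463
  4        25.00        20.8043        83.2172
  5        25.00        19.8704        99.3520
  6     5,025.00     3,814.6612    22,887.9674
  Σ                  3,923.8017    23,205.3725
P = 3,923.8017; D_Mac = 5.91400 half-year periods = 2.95700 yrs; D_mod = 2.82426 yrs.
DV01 ≈ 2.82426 × 3,923.8017 × 0.0001 = 1.108184.

C$1.1082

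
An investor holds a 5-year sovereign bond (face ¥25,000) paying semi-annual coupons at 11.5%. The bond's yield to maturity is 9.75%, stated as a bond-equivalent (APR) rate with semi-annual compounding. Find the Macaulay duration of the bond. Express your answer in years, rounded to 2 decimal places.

3.98 years

Periodic yield y = 0.04875. Discount each cash flow and weight by its period:
  t   CF        PV=CF/(1+0.04875)^t    t·PV
  1     1,437.50     1,370.6794     1,370.6794
  2     1,437.50     1,306.9648     2,613.9297
  3     1,437.50     1,246.2120     3,738.6360
  4     1,437.50     1,188.2832     4,753.1328
  5     1,437.50     1,133.0472     5,665.2358
  6     1,437.50     1,080.3787     6,482.2722
  7     1,437.50     1,030.1585     7,211.1093
  8     1,437.50       982.2727     7,858.1814
  9     1,437.50       936.6128     8,429.5152
  10   26,437.50    16,424.8210   164,248.2104
  Σ                 26,699.4303   212,370.9021
Price P = Σ PV = 26,699.4303.
Macaulay duration = Σ(t·PV) / P = 212,370.9021 / 26,699.4303 = 7.95414 half-year periods.
In years: 7.95414 / 2 = 3.97707 years.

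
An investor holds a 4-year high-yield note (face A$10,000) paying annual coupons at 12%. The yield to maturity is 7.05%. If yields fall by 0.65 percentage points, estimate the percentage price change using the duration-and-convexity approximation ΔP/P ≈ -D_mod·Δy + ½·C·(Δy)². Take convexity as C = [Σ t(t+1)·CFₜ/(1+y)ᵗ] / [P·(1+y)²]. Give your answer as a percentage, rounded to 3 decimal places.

+2.124%

With y = 0.0705:
  t   CF        PV=CF/(1+0.0705)^t    t·PV        t(t+1)·PV
  1     1,200.00     1,120.9715     1,120.9715       2,241.9430
  2     1,200.00     1,047.1476     2,094.2952       6,282.8856
  3     1,200.00       978.1855     2,934.5566      11,738.2263
  4    11,200.00     8,528.4741    34,113.8965     170,569.4825
  Σ                 11,674.7788    40,263.7198     190,832.5374
P = 11,674.7788; D_Mac = 3.44878 yrs; D_mod = 3.22165 yrs; C = 14.26364.
Duration effect: -3.22165 × (-0.0065) = +0.020941
Convexity effect: 0.5 × 14.26364 × (-0.0065)² = +0.0003013
ΔP/P ≈ +0.020941 + 0.0003013 = +0.021242 = +2.1242%.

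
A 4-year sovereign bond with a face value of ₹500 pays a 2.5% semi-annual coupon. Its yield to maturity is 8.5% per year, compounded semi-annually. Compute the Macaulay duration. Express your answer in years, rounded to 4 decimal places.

Periodic yield y = 0.0425. Discount each cash flow and weight by its period:
  t   CF        PV=CF/(1+0.0425)^t    t·PV
  1         6.25         5.9952         5.9952
  2         6.25         5.7508        11.5016
  3         6.25         5.5164        16.5491
  4         6.25         5.2915        21.1659
  5         6.25         5.0757        25.3787
  6         6.25         4.8688        29.2129
  7         6.25         4.6703        32.6923
  8       506.25       362.8746     2,902.9965
  Σ                    400.0433     3,045.4922
Price P = Σ PV = 400.0433.
Macaulay duration = Σ(t·PV) / P = 3,045.4922 / 400.0433 = 7.61291 half-year periods.
In years: 7.61291 / 2 = 3.80645 years.

3.8065 years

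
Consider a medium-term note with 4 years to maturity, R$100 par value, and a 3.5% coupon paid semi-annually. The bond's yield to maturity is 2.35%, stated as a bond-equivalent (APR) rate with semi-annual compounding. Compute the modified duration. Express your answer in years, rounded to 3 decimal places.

Periodic yield y = 0.01175. First find Macaulay duration:
  t   CF        PV=CF/(1+0.01175)^t    t·PV
  1         1.75         1.7297         1.7297
  2         1.75         1.7096         3.4192
  3         1.75         1.6897         5.0692
  4         1.75         1.6701         6.6804
  5         1.75         1.6507         8.2536
  6         1.75         1.6315         9.7893
  7         1.75         1.6126        11.2882
  8       101.75        92.6720       741.3763
  Σ                    104.3660       787.6058
P = 104.3660; Macaulay duration = 787.6058 / 104.3660 = 7.54657 half-year periods = 3.77329 years.
Modified duration = D_Mac / (1 + y) = 3.77329 / 1.01175 = 3.72947 years.

3.729 years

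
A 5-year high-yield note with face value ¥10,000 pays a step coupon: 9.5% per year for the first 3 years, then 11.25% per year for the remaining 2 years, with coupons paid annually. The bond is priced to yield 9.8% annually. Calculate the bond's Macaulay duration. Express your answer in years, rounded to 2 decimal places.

4.21 years

Periodic yield y = 0.098. Discount each cash flow and weight by its year:
  t   CF        PV=CF/(1+0.098)^t    t·PV
  1       950.00       865.2095       865.2095
  2       950.00       787.9868     1,575.9735
  3       950.00       717.6564     2,152.9693
  4     1,125.00       774.0039     3,096.0157
  5    11,125.00     6,970.8914    34,854.4572
  Σ                 10,115.7480    42,544.6252
Price P = Σ PV = 10,115.7480.
Macaulay duration = Σ(t·PV) / P = 42,544.6252 / 10,115.7480 = 4.20578 years.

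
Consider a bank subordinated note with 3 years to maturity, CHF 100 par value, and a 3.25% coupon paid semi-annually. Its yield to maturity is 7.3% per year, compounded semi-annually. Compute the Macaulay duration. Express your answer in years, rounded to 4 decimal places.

Periodic yield y = 0.0365. Discount each cash flow and weight by its period:
  t   CF        PV=CF/(1+0.0365)^t    t·PV
  1        1.625         1.5678         1.5678
  2        1.625         1.5126         3.0251
  3        1.625         1.4593         4.3779
  4        1.625         1.4079         5.6317
  5        1.625         1.3583         6.7917
  6      101.625        81.9567       491.7405
  Σ                     89.2626       513.1346
Price P = Σ PV = 89.2626.
Macaulay duration = Σ(t·PV) / P = 513.1346 / 89.2626 = 5.74859 half-year periods.
In years: 5.74859 / 2 = 2.87430 years.

2.8743 years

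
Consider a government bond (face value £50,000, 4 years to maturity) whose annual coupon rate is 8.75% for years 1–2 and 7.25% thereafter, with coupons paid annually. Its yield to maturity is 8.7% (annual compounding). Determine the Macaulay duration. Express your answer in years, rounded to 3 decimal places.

3.544 years

Periodic yield y = 0.087. Discount each cash flow and weight by its year:
  t   CF        PV=CF/(1+0.087)^t    t·PV
  1     4,375.00     4,024.8390     4,024.8390
  2     4,375.00     3,702.7038     7,405.4076
  3     3,625.00     2,822.4053     8,467.2159
  4    53,625.00    38,410.4264   153,641.7058
  Σ                 48,960.3745   173,539.1682
Price P = Σ PV = 48,960.3745.
Macaulay duration = Σ(t·PV) / P = 173,539.1682 / 48,960.3745 = 3.54448 years.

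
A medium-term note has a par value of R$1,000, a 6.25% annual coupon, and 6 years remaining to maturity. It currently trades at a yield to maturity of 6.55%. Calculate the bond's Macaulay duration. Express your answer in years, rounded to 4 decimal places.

Periodic yield y = 0.0655. Discount each cash flow and weight by its year:
  t   CF        PV=CF/(1+0.0655)^t    t·PV
  1        62.50        58.6579        58.6579
  2        62.50        55.0520       110.1040
  3        62.50        51.6678       155.0033
  4        62.50        48.4916       193.9663
  5        62.50        45.5106       227.5531
  6     1,062.50       726.1197     4,356.7181
  Σ                    985.4995     5,102.0027
Price P = Σ PV = 985.4995.
Macaulay duration = Σ(t·PV) / P = 5,102.0027 / 985.4995 = 5.17707 years.

5.1771 years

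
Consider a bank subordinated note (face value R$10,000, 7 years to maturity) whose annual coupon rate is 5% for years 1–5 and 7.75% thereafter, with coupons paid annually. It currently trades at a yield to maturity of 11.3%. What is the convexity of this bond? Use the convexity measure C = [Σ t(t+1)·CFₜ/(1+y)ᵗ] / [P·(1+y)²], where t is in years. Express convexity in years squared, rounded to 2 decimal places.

35.80

With y = 0.113:
  t   CF        PV=CF/(1+0.113)^t    t·PV        t(t+1)·PV
  1       500.00       449.2363       449.2363         898.4726
  2       500.00       403.6265       807.2530       2,421.7590
  3       500.00       362.6474     1,087.9421       4,351.7682
  4       500.00       325.8287     1,303.3148       6,516.5742
  5       500.00       292.7482     1,463.7408       8,782.4450
  6       775.00       407.6906     2,446.1437      17,123.0059
  7    10,775.00     5,092.7356    35,649.1491     285,193.1930
  Σ                  7,334.5132    43,206.7798     325,287.2179
P = 7,334.5132.
Convexity = Σ t(t+1)·PV / [P·(1+y)²] = 325,287.2179 / (7,334.5132 × 1.238769) = 35.80184.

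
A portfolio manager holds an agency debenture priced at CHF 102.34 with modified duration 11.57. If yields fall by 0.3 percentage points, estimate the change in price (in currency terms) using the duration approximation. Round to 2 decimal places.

Duration approximation: ΔP/P ≈ -D_mod · Δy = -11.57 × (-0.003) = +0.034710.
ΔP ≈ 102.34 × (+0.034710) = +3.5522214.

+CHF 3.55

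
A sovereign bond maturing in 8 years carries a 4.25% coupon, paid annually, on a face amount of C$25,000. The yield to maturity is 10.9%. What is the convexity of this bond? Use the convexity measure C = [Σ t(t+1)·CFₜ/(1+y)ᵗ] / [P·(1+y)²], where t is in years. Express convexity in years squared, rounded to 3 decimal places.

With y = 0.109:
  t   CF        PV=CF/(1+0.109)^t    t·PV        t(t+1)·PV
  1     1,062.50       958.0703       958.0703       1,916.1407
  2     1,062.50       863.9047     1,727.8094       5,183.4283
  3     1,062.50       778.9943     2,336.9830       9,347.9320
  4     1,062.50       702.4295     2,809.7181      14,048.5904
  5     1,062.50       633.3900     3,166.9500      19,001.7002
  6     1,062.50       571.1362     3,426.8170      23,987.7190
  7     1,062.50       515.0011     3,605.0074      28,840.0589
  8    26,062.50    11,391.0486    91,128.3885     820,155.4961
  Σ                 16,413.9747   109,159.7437     922,481.0656
P = 16,413.9747.
Convexity = Σ t(t+1)·PV / [P·(1+y)²] = 922,481.0656 / (16,413.9747 × 1.229881) = 45.69625.

45.696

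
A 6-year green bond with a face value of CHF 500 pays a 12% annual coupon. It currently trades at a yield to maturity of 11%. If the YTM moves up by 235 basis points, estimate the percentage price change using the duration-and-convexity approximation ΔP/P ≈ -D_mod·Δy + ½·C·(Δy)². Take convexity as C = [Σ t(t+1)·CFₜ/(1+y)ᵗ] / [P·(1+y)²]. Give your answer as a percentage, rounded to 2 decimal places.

With y = 0.11:
  t   CF        PV=CF/(1+0.11)^t    t·PV        t(t+1)·PV
  1        60.00        54.0541        54.0541         108.1081
  2        60.00        48.6973        97.3947         292.1841
  3        60.00        43.8715       131.6144         526.4578
  4        60.00        39.5239       158.0954         790.4772
  5        60.00        35.6071       178.0354       1,068.2124
  6       560.00       299.3989     1,796.3932      12,574.7525
  Σ                    521.1527     2,415.5872      15,360.1920
P = 521.1527; D_Mac = 4.63509 yrs; D_mod = 4.17575 yrs; C = 23.92135.
Duration effect: -4.17575 × (+0.0235) = -0.098130
Convexity effect: 0.5 × 23.92135 × (0.0235)² = +0.0066053
ΔP/P ≈ -0.098130 + 0.0066053 = -0.091525 = -9.1525%.

-9.15%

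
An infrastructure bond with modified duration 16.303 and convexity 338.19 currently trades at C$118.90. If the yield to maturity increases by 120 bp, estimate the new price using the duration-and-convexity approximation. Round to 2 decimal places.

Duration effect: -D_mod·Δy = -16.303 × (+0.012) = -0.195636
Convexity effect: ½·C·(Δy)² = 0.5 × 338.19 × (0.012)² = +0.02434968
ΔP/P ≈ -0.195636 + 0.02434968 = -0.17128632
New price ≈ 118.90 × (1 - 0.17128632) = 98.534056552.

C$98.53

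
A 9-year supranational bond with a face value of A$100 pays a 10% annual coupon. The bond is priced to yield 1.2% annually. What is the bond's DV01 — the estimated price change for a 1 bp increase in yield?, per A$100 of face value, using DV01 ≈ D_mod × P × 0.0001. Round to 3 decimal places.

Periodic yield y = 0.012.
  t   CF        PV=CF/(1+0.012)^t    t·PV
  1        10.00         9.8814         9.8814
  2        10.00         9.7643        19.5285
  3        10.00         9.6485        28.9454
  4        10.00         9.5341        38.1362
  5        10.00         9.4210        47.1050
  6        10.00         9.3093        55.8558
  7        10.00         9.1989        64.3924
  8        10.00         9.0898        72.7187
  9       110.00        98.8025       889.2228
  Σ                    174.6498     1,225.7862
P = 174.6498; D_Mac = 7.01854 yrs; D_mod = 6.93531 yrs.
DV01 ≈ 6.93531 × 174.6498 × 0.0001 = 0.121125.

A$0.121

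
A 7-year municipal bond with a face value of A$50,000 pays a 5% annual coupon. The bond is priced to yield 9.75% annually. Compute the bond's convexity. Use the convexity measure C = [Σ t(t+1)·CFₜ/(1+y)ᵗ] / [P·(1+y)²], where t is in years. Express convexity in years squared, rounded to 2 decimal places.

37.12

With y = 0.0975:
  t   CF        PV=CF/(1+0.0975)^t    t·PV        t(t+1)·PV
  1     2,500.00     2,277.9043     2,277.9043       4,555.8087
  2     2,500.00     2,075.5393     4,151.0785      12,453.2355
  3     2,500.00     1,891.1519     5,673.4558      22,693.8232
  4     2,500.00     1,723.1453     6,892.5811      34,462.9055
  5     2,500.00     1,570.0640     7,850.3202      47,101.9209
  6     2,500.00     1,430.5823     8,583.4936      60,084.4549
  7    52,500.00    27,373.3280   191,613.2958   1,532,906.3667
  Σ                 38,341.7151   227,042.1293   1,714,258.5154
P = 38,341.7151.
Convexity = Σ t(t+1)·PV / [P·(1+y)²] = 1,714,258.5154 / (38,341.7151 × 1.204506) = 37.11895.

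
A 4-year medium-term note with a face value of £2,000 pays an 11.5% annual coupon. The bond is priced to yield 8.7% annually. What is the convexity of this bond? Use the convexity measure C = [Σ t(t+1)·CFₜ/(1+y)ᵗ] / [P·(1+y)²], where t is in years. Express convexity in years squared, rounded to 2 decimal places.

With y = 0.087:
  t   CF        PV=CF/(1+0.087)^t    t·PV        t(t+1)·PV
  1       230.00       211.5915       211.5915         423.1831
  2       230.00       194.6564       389.3129       1,167.9386
  3       230.00       179.0767       537.2302       2,148.9210
  4     2,230.00     1,597.3007     6,389.2029      31,946.0143
  Σ                  2,182.6254     7,527.3375      35,686.0570
P = 2,182.6254.
Convexity = Σ t(t+1)·PV / [P·(1+y)²] = 35,686.0570 / (2,182.6254 × 1.181569) = 13.83758.

13.84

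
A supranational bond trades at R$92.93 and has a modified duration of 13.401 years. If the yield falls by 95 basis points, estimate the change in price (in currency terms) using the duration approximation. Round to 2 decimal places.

Duration approximation: ΔP/P ≈ -D_mod · Δy = -13.401 × (-0.0095) = +0.1273095.
ΔP ≈ 92.93 × (+0.1273095) = +11.830871835.

+R$11.83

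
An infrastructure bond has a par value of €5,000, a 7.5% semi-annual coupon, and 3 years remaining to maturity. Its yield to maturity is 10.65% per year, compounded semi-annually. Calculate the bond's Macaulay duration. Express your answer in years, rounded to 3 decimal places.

2.729 years

Periodic yield y = 0.05325. Discount each cash flow and weight by its period:
  t   CF        PV=CF/(1+0.05325)^t    t·PV
  1       187.50       178.0204       178.0204
  2       187.50       169.0201       338.0402
  3       187.50       160.4748       481.4244
  4       187.50       152.3616       609.4462
  5       187.50       144.6585       723.2925
  6     5,187.50     3,799.8749    22,799.2496
  Σ                  4,604.4103    25,129.4733
Price P = Σ PV = 4,604.4103.
Macaulay duration = Σ(t·PV) / P = 25,129.4733 / 4,604.4103 = 5.45770 half-year periods.
In years: 5.45770 / 2 = 2.72885 years.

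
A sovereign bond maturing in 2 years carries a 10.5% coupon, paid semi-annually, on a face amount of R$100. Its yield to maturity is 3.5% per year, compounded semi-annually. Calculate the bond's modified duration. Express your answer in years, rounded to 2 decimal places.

1.83 years

Periodic yield y = 0.0175. First find Macaulay duration:
  t   CF        PV=CF/(1+0.0175)^t    t·PV
  1         5.25         5.1597         5.1597
  2         5.25         5.0710        10.1419
  3         5.25         4.9837        14.9512
  4       105.25        98.1939       392.7755
  Σ                    113.4083       423.0284
P = 113.4083; Macaulay duration = 423.0284 / 113.4083 = 3.73014 half-year periods = 1.86507 years.
Modified duration = D_Mac / (1 + y) = 1.86507 / 1.0175 = 1.83299 years.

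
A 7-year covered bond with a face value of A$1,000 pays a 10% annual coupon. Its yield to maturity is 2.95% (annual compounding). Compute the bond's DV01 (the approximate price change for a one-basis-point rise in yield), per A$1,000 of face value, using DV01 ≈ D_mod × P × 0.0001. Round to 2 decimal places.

Periodic yield y = 0.0295.
  t   CF        PV=CF/(1+0.0295)^t    t·PV
  1       100.00        97.1345        97.1345
  2       100.00        94.3512       188.7023
  3       100.00        91.6476       274.9427
  4       100.00        89.0214       356.0857
  5       100.00        86.4706       432.3528
  6       100.00        83.9928       503.9566
  7     1,100.00       897.4458     6,282.1206
  Σ                  1,440.0638     8,135.2953
P = 1,440.0638; D_Mac = 5.64926 yrs; D_mod = 5.48738 yrs.
DV01 ≈ 5.48738 × 1,440.0638 × 0.0001 = 0.790218.

A$0.79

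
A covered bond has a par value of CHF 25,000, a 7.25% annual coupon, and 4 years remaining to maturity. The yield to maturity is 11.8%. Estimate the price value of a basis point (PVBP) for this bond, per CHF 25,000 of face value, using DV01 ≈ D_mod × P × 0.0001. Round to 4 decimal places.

CHF 6.8927

Periodic yield y = 0.118.
  t   CF        PV=CF/(1+0.118)^t    t·PV
  1     1,812.50     1,621.1986     1,621.1986
  2     1,812.50     1,450.0882     2,900.1763
  3     1,812.50     1,297.0377     3,891.1131
  4    26,812.50    17,162.0868    68,648.3474
  Σ                 21,530.4113    77,060.8354
P = 21,530.4113; D_Mac = 3.57916 yrs; D_mod = 3.20140 yrs.
DV01 ≈ 3.20140 × 21,530.4113 × 0.0001 = 6.892740.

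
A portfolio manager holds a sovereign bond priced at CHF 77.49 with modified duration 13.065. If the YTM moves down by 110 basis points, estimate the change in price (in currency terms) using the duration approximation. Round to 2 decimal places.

Duration approximation: ΔP/P ≈ -D_mod · Δy = -13.065 × (-0.011) = +0.143715.
ΔP ≈ 77.49 × (+0.143715) = +11.13647535.

+CHF 11.14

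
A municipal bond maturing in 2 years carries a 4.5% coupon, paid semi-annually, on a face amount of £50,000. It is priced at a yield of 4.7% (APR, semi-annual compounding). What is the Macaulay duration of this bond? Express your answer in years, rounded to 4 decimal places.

1.9348 years

Periodic yield y = 0.0235. Discount each cash flow and weight by its period:
  t   CF        PV=CF/(1+0.0235)^t    t·PV
  1     1,125.00     1,099.1695     1,099.1695
  2     1,125.00     1,073.9321     2,147.8642
  3     1,125.00     1,049.2742     3,147.8225
  4    51,125.00    46,588.8438   186,355.3754
  Σ                 49,811.2196   192,750.2316
Price P = Σ PV = 49,811.2196.
Macaulay duration = Σ(t·PV) / P = 192,750.2316 / 49,811.2196 = 3.86961 half-year periods.
In years: 3.86961 / 2 = 1.93481 years.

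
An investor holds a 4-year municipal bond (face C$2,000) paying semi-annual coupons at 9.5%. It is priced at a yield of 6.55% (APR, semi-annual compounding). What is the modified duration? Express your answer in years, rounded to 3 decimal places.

Periodic yield y = 0.03275. First find Macaulay duration:
  t   CF        PV=CF/(1+0.03275)^t    t·PV
  1        95.00        91.9874        91.9874
  2        95.00        89.0704       178.1407
  3        95.00        86.2458       258.7374
  4        95.00        83.5108       334.0433
  5        95.00        80.8626       404.3129
  6        95.00        78.2983       469.7899
  7        95.00        75.8154       530.7075
  8     2,095.00     1,618.9089    12,951.2708
  Σ                  2,204.6995    15,218.9899
P = 2,204.6995; Macaulay duration = 15,218.9899 / 2,204.6995 = 6.90298 half-year periods = 3.45149 years.
Modified duration = D_Mac / (1 + y) = 3.45149 / 1.03275 = 3.34204 years.

3.342 years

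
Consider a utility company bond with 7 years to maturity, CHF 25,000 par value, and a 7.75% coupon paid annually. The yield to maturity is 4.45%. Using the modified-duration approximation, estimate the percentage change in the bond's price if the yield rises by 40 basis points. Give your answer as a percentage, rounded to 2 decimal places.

-2.22%

Periodic yield y = 0.0445. Modified duration first:
  t   CF        PV=CF/(1+0.0445)^t    t·PV
  1     1,937.50     1,854.9545     1,854.9545
  2     1,937.50     1,775.9258     3,551.8516
  3     1,937.50     1,700.2641     5,100.7922
  4     1,937.50     1,627.8258     6,511.3033
  5     1,937.50     1,558.4737     7,792.3687
  6     1,937.50     1,492.0763     8,952.4581
  7    26,937.50    19,860.8658   139,026.0607
  Σ                 29,870.3862   172,789.7892
P = 29,870.3862; D_Mac = 5.78465 yrs; D_mod = 5.78465/(1+0.0445) = 5.53820 yrs.
ΔP/P ≈ -D_mod · Δy = -5.53820 × (+0.004) = -0.022153 = -2.2153%.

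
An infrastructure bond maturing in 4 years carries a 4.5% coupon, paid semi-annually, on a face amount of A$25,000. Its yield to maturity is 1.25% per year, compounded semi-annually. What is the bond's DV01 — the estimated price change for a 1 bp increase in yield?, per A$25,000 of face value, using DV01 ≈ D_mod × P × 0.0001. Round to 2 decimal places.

Periodic yield y = 0.00625.
  t   CF        PV=CF/(1+0.00625)^t    t·PV
  1       562.50       559.0062       559.0062
  2       562.50       555.5341     1,111.0682
  3       562.50       552.0836     1,656.2508
  4       562.50       548.6545     2,194.6180
  5       562.50       545.2467     2,726.2336
  6       562.50       541.8601     3,251.1606
  7       562.50       538.4945     3,769.4615
  8    25,562.50    24,319.5860   194,556.6884
  Σ                 28,160.4658   209,824.4873
P = 28,160.4658; D_Mac = 7.45103 half-year periods = 3.72552 yrs; D_mod = 3.70238 yrs.
DV01 ≈ 3.70238 × 28,160.4658 × 0.0001 = 10.426061.

A$10.43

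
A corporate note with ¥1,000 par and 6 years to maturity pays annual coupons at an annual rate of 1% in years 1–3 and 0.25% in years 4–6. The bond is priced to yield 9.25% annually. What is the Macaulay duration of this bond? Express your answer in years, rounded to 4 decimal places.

Periodic yield y = 0.0925. Discount each cash flow and weight by its year:
  t   CF        PV=CF/(1+0.0925)^t    t·PV
  1        10.00         9.1533         9.1533
  2        10.00         8.3783        16.7566
  3        10.00         7.6689        23.0068
  4         2.50         1.7549         7.0196
  5         2.50         1.6063         8.0316
  6     1,002.50       589.5976     3,537.5856
  Σ                    618.1594     3,601.5536
Price P = Σ PV = 618.1594.
Macaulay duration = Σ(t·PV) / P = 3,601.5536 / 618.1594 = 5.82625 years.

5.8263 years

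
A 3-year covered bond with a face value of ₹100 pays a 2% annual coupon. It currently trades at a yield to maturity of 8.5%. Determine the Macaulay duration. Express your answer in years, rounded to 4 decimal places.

Periodic yield y = 0.085. Discount each cash flow and weight by its year:
  t   CF        PV=CF/(1+0.085)^t    t·PV
  1         2.00         1.8433         1.8433
  2         2.00         1.6989         3.3978
  3       102.00        79.8566       239.5699
  Σ                     83.3989       244.8110
Price P = Σ PV = 83.3989.
Macaulay duration = Σ(t·PV) / P = 244.8110 / 83.3989 = 2.93542 years.

2.9354 years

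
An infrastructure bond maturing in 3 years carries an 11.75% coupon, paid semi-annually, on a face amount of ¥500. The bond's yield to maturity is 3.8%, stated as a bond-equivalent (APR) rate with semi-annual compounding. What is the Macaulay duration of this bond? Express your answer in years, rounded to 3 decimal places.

2.655 years

Periodic yield y = 0.019. Discount each cash flow and weight by its period:
  t   CF        PV=CF/(1+0.019)^t    t·PV
  1       29.375        28.8273        28.8273
  2       29.375        28.2898        56.5796
  3       29.375        27.7623        83.2869
  4       29.375        27.2446       108.9786
  5       29.375        26.7366       133.6832
  6      529.375       472.8445     2,837.0669
  Σ                    611.7051     3,248.4224
Price P = Σ PV = 611.7051.
Macaulay duration = Σ(t·PV) / P = 3,248.4224 / 611.7051 = 5.31044 half-year periods.
In years: 5.31044 / 2 = 2.65522 years.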